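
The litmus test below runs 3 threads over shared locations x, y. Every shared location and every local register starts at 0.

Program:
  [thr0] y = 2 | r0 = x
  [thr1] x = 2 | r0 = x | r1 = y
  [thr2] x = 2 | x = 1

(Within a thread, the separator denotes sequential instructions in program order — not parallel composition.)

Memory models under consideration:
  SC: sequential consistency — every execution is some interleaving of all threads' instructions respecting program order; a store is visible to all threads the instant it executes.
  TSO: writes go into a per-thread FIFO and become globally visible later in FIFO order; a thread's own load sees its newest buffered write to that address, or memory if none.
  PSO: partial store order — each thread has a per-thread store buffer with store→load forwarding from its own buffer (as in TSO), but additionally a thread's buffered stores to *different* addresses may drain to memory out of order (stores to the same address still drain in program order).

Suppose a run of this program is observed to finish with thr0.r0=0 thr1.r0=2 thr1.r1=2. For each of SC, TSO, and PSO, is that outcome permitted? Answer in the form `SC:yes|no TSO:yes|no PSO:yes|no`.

SC:yes TSO:yes PSO:yes

outcome vector order: (thr0.r0,thr1.r0,thr1.r1)
SC (9): 0/1/2 0/2/2 1/1/0 1/1/2 1/2/0 1/2/2 2/1/2 2/2/0 2/2/2
TSO (12): 0/1/0 0/1/2 0/2/0 0/2/2 1/1/0 1/1/2 1/2/0 1/2/2 2/1/0 2/1/2 2/2/0 2/2/2
PSO (12): 0/1/0 0/1/2 0/2/0 0/2/2 1/1/0 1/1/2 1/2/0 1/2/2 2/1/0 2/1/2 2/2/0 2/2/2
target 0/2/2 ∈ {SC,TSO,PSO}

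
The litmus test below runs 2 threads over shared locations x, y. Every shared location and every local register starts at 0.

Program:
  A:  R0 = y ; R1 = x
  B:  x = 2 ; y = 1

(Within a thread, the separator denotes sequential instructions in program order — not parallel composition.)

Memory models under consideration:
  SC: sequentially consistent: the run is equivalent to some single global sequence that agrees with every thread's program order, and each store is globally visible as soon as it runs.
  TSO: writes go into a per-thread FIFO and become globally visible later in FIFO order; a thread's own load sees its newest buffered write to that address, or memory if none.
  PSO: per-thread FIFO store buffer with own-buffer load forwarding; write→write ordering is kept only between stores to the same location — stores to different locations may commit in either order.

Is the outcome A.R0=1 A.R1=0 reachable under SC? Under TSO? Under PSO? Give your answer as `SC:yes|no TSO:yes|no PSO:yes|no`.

outcome vector order: (A.R0,A.R1)
SC: 3 outcomes — {00, 02, 12}
TSO: 3 outcomes — {00, 02, 12}
PSO: 4 outcomes — {00, 02, 10, 12}
target 10 ∈ {PSO}

SC:no TSO:no PSO:yes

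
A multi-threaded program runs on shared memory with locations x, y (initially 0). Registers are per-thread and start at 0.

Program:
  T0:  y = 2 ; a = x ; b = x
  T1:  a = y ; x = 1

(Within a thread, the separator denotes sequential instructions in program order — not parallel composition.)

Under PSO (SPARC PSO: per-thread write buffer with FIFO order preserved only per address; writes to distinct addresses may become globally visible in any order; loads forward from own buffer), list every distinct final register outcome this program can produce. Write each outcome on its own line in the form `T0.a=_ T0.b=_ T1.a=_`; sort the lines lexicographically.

outcome vector order: (T0.a,T0.b,T1.a)
|PSO outcomes| = 6

T0.a=0 T0.b=0 T1.a=0
T0.a=0 T0.b=0 T1.a=2
T0.a=0 T0.b=1 T1.a=0
T0.a=0 T0.b=1 T1.a=2
T0.a=1 T0.b=1 T1.a=0
T0.a=1 T0.b=1 T1.a=2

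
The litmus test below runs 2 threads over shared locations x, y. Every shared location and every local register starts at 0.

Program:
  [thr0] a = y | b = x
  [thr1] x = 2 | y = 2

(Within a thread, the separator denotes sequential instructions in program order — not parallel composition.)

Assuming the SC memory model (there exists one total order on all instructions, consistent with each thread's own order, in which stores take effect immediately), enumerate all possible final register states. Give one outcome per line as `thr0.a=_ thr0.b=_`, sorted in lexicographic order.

thr0.a=0 thr0.b=0
thr0.a=0 thr0.b=2
thr0.a=2 thr0.b=2

outcome vector order: (thr0.a,thr0.b)
|SC outcomes| = 3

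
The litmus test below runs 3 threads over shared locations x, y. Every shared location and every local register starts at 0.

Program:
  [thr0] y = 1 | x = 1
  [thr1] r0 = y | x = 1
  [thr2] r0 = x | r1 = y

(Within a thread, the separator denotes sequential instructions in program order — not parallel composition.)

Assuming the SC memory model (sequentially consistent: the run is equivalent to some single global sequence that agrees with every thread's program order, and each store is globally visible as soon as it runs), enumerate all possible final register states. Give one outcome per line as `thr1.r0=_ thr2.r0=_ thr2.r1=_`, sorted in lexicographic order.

thr1.r0=0 thr2.r0=0 thr2.r1=0
thr1.r0=0 thr2.r0=0 thr2.r1=1
thr1.r0=0 thr2.r0=1 thr2.r1=0
thr1.r0=0 thr2.r0=1 thr2.r1=1
thr1.r0=1 thr2.r0=0 thr2.r1=0
thr1.r0=1 thr2.r0=0 thr2.r1=1
thr1.r0=1 thr2.r0=1 thr2.r1=1

outcome vector order: (thr1.r0,thr2.r0,thr2.r1)
|SC outcomes| = 7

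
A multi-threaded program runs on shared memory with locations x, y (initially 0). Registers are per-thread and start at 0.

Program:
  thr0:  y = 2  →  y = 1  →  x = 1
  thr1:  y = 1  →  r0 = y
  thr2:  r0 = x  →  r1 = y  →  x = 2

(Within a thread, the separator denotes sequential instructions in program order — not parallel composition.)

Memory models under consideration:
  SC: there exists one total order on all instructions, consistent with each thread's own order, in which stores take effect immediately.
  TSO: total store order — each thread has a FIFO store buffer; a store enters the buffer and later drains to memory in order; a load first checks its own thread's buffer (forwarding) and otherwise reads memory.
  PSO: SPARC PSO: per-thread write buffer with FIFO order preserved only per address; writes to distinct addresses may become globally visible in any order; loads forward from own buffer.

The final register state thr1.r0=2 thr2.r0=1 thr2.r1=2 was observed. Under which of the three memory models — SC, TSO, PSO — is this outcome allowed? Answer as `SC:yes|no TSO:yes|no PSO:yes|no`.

SC:no TSO:no PSO:yes

outcome vector order: (thr1.r0,thr2.r0,thr2.r1)
[SC] allowed = {100 101 102 111 200 201 202 211}
[TSO] allowed = {100 101 102 111 200 201 202 211}
[PSO] allowed = {100 101 102 110 111 112 200 201 202 210 211 212}
target 212 ∈ {PSO}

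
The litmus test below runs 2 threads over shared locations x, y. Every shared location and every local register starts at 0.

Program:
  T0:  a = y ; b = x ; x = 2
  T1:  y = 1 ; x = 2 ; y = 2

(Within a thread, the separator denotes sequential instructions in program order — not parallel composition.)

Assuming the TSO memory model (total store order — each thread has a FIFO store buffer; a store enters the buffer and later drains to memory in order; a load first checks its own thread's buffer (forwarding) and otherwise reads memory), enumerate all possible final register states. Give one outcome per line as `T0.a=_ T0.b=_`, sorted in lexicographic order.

outcome vector order: (T0.a,T0.b)
|TSO outcomes| = 5

T0.a=0 T0.b=0
T0.a=0 T0.b=2
T0.a=1 T0.b=0
T0.a=1 T0.b=2
T0.a=2 T0.b=2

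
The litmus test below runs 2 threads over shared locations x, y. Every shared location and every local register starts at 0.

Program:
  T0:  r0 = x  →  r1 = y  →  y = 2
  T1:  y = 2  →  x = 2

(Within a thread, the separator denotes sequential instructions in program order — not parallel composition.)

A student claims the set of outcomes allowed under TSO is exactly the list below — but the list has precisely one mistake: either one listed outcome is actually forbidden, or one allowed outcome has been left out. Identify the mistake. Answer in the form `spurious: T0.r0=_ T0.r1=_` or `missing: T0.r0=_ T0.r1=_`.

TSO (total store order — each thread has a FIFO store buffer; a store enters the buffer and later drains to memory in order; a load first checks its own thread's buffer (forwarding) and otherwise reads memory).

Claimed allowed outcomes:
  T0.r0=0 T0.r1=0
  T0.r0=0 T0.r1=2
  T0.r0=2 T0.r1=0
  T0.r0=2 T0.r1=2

spurious: T0.r0=2 T0.r1=0

outcome vector order: (T0.r0,T0.r1)
[TSO] allowed = {0/0; 0/2; 2/2}
claimed∖TSO = {2/0}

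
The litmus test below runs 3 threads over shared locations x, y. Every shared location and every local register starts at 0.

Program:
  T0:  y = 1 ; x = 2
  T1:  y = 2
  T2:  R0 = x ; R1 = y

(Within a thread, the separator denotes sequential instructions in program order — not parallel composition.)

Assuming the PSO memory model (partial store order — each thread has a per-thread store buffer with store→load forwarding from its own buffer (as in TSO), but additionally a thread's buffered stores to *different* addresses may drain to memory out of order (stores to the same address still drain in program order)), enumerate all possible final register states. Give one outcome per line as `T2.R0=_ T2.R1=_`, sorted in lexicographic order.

T2.R0=0 T2.R1=0
T2.R0=0 T2.R1=1
T2.R0=0 T2.R1=2
T2.R0=2 T2.R1=0
T2.R0=2 T2.R1=1
T2.R0=2 T2.R1=2

outcome vector order: (T2.R0,T2.R1)
|PSO outcomes| = 6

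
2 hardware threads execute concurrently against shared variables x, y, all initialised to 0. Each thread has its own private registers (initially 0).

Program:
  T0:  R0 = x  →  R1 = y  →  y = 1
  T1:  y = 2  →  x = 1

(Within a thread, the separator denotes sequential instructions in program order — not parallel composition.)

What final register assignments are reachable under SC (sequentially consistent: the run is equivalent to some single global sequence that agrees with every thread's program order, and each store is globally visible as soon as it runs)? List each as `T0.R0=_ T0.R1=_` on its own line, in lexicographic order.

T0.R0=0 T0.R1=0
T0.R0=0 T0.R1=2
T0.R0=1 T0.R1=2

outcome vector order: (T0.R0,T0.R1)
|SC outcomes| = 3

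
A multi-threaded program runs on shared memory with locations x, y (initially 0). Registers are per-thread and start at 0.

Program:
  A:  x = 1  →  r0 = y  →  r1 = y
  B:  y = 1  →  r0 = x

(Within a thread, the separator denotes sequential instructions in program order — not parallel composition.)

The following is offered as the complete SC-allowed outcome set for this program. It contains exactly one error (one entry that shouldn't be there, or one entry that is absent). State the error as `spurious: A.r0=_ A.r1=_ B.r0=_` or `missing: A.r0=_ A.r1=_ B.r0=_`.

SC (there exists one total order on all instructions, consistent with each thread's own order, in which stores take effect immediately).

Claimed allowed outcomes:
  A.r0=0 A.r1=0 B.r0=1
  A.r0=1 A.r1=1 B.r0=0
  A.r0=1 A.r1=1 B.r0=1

outcome vector order: (A.r0,A.r1,B.r0)
under SC → 001, 011, 110, 111
SC∖claimed = {011}

missing: A.r0=0 A.r1=1 B.r0=1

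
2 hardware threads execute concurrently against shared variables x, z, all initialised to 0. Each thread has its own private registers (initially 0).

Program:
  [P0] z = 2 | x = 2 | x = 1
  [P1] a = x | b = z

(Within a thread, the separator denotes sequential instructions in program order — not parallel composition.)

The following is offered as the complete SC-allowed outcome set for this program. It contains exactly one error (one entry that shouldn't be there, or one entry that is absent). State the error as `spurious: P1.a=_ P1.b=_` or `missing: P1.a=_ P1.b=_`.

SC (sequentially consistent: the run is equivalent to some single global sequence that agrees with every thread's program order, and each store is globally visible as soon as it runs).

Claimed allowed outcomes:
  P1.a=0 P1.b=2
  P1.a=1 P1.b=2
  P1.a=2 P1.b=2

outcome vector order: (P1.a,P1.b)
under SC → 0/0 0/2 1/2 2/2
SC∖claimed = {0/0}

missing: P1.a=0 P1.b=0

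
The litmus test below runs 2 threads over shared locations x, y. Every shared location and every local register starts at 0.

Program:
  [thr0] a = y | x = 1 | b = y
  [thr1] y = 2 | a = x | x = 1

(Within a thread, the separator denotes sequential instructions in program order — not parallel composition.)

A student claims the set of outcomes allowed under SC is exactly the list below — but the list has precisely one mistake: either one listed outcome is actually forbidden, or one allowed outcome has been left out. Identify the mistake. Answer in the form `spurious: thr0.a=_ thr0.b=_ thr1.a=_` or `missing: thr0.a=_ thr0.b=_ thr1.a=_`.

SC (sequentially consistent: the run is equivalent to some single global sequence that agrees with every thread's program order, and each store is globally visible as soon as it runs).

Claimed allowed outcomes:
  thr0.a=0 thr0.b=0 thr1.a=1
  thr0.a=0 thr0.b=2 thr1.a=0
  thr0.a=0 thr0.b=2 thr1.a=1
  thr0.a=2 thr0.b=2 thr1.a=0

outcome vector order: (thr0.a,thr0.b,thr1.a)
SC (5): 001; 020; 021; 220; 221
SC∖claimed = {221}

missing: thr0.a=2 thr0.b=2 thr1.a=1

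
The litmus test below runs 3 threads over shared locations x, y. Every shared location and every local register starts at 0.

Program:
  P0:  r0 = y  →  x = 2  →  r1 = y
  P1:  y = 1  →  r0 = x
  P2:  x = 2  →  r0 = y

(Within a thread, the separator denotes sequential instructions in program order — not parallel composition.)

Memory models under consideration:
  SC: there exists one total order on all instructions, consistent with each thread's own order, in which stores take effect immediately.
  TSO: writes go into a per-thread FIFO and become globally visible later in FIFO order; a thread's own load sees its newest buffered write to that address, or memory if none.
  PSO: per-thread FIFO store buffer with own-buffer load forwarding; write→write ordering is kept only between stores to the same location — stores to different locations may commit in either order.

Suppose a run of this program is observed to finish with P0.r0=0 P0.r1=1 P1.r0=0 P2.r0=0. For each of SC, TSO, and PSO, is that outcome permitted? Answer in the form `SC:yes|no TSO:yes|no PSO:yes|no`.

SC:no TSO:yes PSO:yes

outcome vector order: (P0.r0,P0.r1,P1.r0,P2.r0)
[SC] allowed = {<0 0 2 0>; <0 0 2 1>; <0 1 0 1>; <0 1 2 0>; <0 1 2 1>; <1 1 0 1>; <1 1 2 0>; <1 1 2 1>}
[TSO] allowed = {<0 0 0 0>; <0 0 0 1>; <0 0 2 0>; <0 0 2 1>; <0 1 0 0>; <0 1 0 1>; <0 1 2 0>; <0 1 2 1>; <1 1 0 0>; <1 1 0 1>; <1 1 2 0>; <1 1 2 1>}
[PSO] allowed = {<0 0 0 0>; <0 0 0 1>; <0 0 2 0>; <0 0 2 1>; <0 1 0 0>; <0 1 0 1>; <0 1 2 0>; <0 1 2 1>; <1 1 0 0>; <1 1 0 1>; <1 1 2 0>; <1 1 2 1>}
target <0 1 0 0> ∈ {TSO,PSO}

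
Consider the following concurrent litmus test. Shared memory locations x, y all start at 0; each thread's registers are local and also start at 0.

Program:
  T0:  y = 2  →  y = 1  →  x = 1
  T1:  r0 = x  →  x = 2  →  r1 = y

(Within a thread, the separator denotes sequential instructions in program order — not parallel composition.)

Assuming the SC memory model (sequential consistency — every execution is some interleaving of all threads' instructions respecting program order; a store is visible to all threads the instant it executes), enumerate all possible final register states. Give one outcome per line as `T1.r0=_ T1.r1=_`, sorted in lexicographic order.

outcome vector order: (T1.r0,T1.r1)
|SC outcomes| = 4

T1.r0=0 T1.r1=0
T1.r0=0 T1.r1=1
T1.r0=0 T1.r1=2
T1.r0=1 T1.r1=1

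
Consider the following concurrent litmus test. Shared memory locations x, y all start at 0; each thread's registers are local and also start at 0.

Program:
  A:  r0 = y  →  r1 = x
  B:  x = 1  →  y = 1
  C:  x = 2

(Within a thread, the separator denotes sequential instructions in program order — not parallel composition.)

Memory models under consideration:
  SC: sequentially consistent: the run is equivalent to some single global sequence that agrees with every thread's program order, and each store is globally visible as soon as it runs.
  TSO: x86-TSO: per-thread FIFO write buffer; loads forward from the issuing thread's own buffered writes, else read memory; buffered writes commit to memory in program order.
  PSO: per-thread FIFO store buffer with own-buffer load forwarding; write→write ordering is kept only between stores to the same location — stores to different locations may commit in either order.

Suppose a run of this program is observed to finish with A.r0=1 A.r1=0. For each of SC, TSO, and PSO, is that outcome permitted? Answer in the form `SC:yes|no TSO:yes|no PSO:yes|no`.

outcome vector order: (A.r0,A.r1)
SC: 5 outcomes — {0/0, 0/1, 0/2, 1/1, 1/2}
TSO: 5 outcomes — {0/0, 0/1, 0/2, 1/1, 1/2}
PSO: 6 outcomes — {0/0, 0/1, 0/2, 1/0, 1/1, 1/2}
target 1/0 ∈ {PSO}

SC:no TSO:no PSO:yes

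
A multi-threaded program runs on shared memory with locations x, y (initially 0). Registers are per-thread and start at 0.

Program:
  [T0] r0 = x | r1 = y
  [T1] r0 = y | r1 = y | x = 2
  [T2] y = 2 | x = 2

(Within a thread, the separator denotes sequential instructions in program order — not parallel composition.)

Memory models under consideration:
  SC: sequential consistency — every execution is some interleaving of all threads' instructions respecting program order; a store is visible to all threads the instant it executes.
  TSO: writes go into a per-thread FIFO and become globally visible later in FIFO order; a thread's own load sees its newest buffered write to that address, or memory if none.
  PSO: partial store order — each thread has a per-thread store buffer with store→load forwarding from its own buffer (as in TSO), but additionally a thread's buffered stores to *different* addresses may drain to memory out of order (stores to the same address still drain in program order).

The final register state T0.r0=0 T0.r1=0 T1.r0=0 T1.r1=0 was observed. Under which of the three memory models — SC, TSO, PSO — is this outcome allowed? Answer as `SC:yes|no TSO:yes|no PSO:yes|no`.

SC:yes TSO:yes PSO:yes

outcome vector order: (T0.r0,T0.r1,T1.r0,T1.r1)
[SC] allowed = {<0 0 0 0>; <0 0 0 2>; <0 0 2 2>; <0 2 0 0>; <0 2 0 2>; <0 2 2 2>; <2 0 0 0>; <2 2 0 0>; <2 2 0 2>; <2 2 2 2>}
[TSO] allowed = {<0 0 0 0>; <0 0 0 2>; <0 0 2 2>; <0 2 0 0>; <0 2 0 2>; <0 2 2 2>; <2 0 0 0>; <2 2 0 0>; <2 2 0 2>; <2 2 2 2>}
[PSO] allowed = {<0 0 0 0>; <0 0 0 2>; <0 0 2 2>; <0 2 0 0>; <0 2 0 2>; <0 2 2 2>; <2 0 0 0>; <2 0 0 2>; <2 0 2 2>; <2 2 0 0>; <2 2 0 2>; <2 2 2 2>}
target <0 0 0 0> ∈ {SC,TSO,PSO}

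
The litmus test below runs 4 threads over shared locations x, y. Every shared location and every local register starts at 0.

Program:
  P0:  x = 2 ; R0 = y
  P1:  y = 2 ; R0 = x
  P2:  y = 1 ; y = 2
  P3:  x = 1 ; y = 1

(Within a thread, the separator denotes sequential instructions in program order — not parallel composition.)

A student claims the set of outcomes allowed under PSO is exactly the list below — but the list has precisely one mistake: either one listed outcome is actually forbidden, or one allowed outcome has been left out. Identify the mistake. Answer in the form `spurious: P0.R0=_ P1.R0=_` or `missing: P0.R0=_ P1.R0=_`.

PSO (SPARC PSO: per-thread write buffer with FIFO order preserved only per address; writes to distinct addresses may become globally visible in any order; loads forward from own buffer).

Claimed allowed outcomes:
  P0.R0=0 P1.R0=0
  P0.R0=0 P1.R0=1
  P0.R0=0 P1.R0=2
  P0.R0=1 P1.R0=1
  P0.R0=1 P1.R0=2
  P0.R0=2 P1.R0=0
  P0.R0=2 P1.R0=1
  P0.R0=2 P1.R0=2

missing: P0.R0=1 P1.R0=0

outcome vector order: (P0.R0,P1.R0)
under PSO → 00 01 02 10 11 12 20 21 22
PSO∖claimed = {10}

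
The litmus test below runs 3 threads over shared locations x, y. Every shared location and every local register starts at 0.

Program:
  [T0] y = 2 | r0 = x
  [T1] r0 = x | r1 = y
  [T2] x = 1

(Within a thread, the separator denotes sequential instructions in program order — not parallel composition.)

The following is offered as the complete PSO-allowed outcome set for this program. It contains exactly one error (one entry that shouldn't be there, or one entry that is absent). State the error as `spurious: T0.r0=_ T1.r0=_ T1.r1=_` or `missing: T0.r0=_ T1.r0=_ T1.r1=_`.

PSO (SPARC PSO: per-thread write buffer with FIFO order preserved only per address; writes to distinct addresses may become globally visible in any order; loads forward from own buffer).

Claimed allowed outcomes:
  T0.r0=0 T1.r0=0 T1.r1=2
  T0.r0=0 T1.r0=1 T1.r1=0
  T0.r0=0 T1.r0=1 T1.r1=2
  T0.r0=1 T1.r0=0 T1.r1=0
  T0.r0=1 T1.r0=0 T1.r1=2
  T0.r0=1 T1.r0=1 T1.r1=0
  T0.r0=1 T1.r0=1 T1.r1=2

missing: T0.r0=0 T1.r0=0 T1.r1=0

outcome vector order: (T0.r0,T1.r0,T1.r1)
PSO: 8 outcomes — {000; 002; 010; 012; 100; 102; 110; 112}
PSO∖claimed = {000}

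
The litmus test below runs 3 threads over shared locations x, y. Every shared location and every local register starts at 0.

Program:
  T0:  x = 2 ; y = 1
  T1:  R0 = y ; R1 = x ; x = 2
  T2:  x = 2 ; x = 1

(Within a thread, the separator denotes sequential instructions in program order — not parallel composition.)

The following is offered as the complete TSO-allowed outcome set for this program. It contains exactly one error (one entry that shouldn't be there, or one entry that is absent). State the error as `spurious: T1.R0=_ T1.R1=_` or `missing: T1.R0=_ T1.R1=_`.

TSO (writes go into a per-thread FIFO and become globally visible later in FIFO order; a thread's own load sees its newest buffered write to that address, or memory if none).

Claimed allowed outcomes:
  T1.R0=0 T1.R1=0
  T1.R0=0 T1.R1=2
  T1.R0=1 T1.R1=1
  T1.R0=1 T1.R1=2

outcome vector order: (T1.R0,T1.R1)
under TSO → 0/0 0/1 0/2 1/1 1/2
TSO∖claimed = {0/1}

missing: T1.R0=0 T1.R1=1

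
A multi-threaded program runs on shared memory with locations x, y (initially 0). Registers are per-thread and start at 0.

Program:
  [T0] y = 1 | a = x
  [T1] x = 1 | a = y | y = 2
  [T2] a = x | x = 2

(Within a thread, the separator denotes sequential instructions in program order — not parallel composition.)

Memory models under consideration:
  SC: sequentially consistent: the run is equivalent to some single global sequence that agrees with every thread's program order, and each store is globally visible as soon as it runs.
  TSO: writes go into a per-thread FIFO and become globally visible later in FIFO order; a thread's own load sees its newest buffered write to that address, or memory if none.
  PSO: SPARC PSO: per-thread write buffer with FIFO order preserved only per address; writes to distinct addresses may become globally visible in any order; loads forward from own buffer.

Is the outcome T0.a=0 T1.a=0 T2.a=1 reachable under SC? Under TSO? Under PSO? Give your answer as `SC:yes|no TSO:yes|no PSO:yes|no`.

outcome vector order: (T0.a,T1.a,T2.a)
under SC → (0,1,0) (0,1,1) (1,0,0) (1,0,1) (1,1,0) (1,1,1) (2,0,0) (2,0,1) (2,1,0) (2,1,1)
under TSO → (0,0,0) (0,0,1) (0,1,0) (0,1,1) (1,0,0) (1,0,1) (1,1,0) (1,1,1) (2,0,0) (2,0,1) (2,1,0) (2,1,1)
under PSO → (0,0,0) (0,0,1) (0,1,0) (0,1,1) (1,0,0) (1,0,1) (1,1,0) (1,1,1) (2,0,0) (2,0,1) (2,1,0) (2,1,1)
target (0,0,1) ∈ {TSO,PSO}

SC:no TSO:yes PSO:yes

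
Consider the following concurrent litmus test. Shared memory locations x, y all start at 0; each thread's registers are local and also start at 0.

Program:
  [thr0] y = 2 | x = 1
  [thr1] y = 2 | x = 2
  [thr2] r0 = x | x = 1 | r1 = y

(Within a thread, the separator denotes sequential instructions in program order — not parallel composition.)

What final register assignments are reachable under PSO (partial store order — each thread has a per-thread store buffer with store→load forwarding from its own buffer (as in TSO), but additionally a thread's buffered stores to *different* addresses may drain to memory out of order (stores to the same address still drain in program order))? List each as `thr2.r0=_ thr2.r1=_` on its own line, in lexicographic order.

thr2.r0=0 thr2.r1=0
thr2.r0=0 thr2.r1=2
thr2.r0=1 thr2.r1=0
thr2.r0=1 thr2.r1=2
thr2.r0=2 thr2.r1=0
thr2.r0=2 thr2.r1=2

outcome vector order: (thr2.r0,thr2.r1)
|PSO outcomes| = 6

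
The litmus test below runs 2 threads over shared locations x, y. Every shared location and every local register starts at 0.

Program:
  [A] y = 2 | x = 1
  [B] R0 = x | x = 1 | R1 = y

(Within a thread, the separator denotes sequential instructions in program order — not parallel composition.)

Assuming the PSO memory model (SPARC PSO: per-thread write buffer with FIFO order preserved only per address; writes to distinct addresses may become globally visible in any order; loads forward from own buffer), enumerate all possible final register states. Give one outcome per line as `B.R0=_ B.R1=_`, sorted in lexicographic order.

outcome vector order: (B.R0,B.R1)
|PSO outcomes| = 4

B.R0=0 B.R1=0
B.R0=0 B.R1=2
B.R0=1 B.R1=0
B.R0=1 B.R1=2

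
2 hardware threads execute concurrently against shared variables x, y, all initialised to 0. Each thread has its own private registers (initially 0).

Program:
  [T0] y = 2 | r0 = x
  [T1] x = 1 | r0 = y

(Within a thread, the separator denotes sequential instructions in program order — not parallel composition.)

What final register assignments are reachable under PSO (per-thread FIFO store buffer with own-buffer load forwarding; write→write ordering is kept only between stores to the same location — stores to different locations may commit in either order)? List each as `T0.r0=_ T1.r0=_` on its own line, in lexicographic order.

outcome vector order: (T0.r0,T1.r0)
|PSO outcomes| = 4

T0.r0=0 T1.r0=0
T0.r0=0 T1.r0=2
T0.r0=1 T1.r0=0
T0.r0=1 T1.r0=2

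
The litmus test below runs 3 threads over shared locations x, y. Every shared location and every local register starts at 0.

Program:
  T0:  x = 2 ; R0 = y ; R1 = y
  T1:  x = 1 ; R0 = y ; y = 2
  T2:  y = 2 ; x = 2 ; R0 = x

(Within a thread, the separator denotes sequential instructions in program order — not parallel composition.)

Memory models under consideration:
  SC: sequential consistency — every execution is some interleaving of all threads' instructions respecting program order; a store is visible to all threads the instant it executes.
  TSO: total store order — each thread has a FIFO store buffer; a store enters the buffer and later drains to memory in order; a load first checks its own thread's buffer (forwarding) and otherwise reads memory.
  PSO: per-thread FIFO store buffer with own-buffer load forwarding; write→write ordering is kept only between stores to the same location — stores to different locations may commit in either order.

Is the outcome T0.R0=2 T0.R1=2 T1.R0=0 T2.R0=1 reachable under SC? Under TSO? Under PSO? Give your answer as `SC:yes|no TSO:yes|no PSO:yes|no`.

SC:no TSO:yes PSO:yes

outcome vector order: (T0.R0,T0.R1,T1.R0,T2.R0)
SC (9): 0002 0021 0022 0202 0221 0222 2202 2221 2222
TSO (12): 0001 0002 0021 0022 0201 0202 0221 0222 2201 2202 2221 2222
PSO (12): 0001 0002 0021 0022 0201 0202 0221 0222 2201 2202 2221 2222
target 2201 ∈ {TSO,PSO}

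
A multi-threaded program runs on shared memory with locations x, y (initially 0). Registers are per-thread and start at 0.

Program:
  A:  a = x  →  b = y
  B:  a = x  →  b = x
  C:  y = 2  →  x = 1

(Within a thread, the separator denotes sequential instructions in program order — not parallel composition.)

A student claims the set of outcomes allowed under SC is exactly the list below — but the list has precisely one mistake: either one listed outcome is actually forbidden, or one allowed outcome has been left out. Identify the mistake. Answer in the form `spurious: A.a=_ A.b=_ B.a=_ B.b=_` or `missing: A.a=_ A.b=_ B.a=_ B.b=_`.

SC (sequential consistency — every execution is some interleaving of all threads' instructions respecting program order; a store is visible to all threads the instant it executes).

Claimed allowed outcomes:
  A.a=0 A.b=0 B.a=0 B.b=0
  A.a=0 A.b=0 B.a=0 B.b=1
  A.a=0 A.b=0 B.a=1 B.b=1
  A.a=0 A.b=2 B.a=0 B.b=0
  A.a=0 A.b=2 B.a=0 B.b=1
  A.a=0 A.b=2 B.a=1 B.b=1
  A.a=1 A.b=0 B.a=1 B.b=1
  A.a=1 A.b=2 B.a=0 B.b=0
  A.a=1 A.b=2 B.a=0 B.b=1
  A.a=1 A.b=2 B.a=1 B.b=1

outcome vector order: (A.a,A.b,B.a,B.b)
[SC] allowed = {<0 0 0 0> <0 0 0 1> <0 0 1 1> <0 2 0 0> <0 2 0 1> <0 2 1 1> <1 2 0 0> <1 2 0 1> <1 2 1 1>}
claimed∖SC = {<1 0 1 1>}

spurious: A.a=1 A.b=0 B.a=1 B.b=1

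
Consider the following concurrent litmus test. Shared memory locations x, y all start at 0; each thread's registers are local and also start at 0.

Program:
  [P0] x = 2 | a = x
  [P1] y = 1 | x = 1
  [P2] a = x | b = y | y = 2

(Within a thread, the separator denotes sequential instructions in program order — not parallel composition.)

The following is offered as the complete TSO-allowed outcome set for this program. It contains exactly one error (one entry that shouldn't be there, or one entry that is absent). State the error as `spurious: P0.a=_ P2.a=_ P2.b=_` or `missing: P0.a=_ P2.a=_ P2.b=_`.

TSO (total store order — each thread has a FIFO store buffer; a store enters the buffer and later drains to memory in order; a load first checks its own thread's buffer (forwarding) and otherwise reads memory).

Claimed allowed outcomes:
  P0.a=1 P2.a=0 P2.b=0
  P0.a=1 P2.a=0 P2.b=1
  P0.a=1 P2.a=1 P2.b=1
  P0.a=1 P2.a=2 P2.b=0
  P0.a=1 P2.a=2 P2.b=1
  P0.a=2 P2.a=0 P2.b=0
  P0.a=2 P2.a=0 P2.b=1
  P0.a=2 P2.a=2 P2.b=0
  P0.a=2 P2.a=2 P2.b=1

missing: P0.a=2 P2.a=1 P2.b=1

outcome vector order: (P0.a,P2.a,P2.b)
TSO (10): <1 0 0> <1 0 1> <1 1 1> <1 2 0> <1 2 1> <2 0 0> <2 0 1> <2 1 1> <2 2 0> <2 2 1>
TSO∖claimed = {<2 1 1>}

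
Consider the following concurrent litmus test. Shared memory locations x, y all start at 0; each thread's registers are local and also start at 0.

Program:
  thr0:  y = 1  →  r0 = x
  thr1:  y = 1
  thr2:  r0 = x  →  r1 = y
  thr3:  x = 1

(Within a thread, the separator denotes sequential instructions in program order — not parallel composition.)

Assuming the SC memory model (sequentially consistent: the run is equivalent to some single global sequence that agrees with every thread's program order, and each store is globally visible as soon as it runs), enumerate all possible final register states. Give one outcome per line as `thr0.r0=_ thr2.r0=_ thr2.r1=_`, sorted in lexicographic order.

outcome vector order: (thr0.r0,thr2.r0,thr2.r1)
|SC outcomes| = 7

thr0.r0=0 thr2.r0=0 thr2.r1=0
thr0.r0=0 thr2.r0=0 thr2.r1=1
thr0.r0=0 thr2.r0=1 thr2.r1=1
thr0.r0=1 thr2.r0=0 thr2.r1=0
thr0.r0=1 thr2.r0=0 thr2.r1=1
thr0.r0=1 thr2.r0=1 thr2.r1=0
thr0.r0=1 thr2.r0=1 thr2.r1=1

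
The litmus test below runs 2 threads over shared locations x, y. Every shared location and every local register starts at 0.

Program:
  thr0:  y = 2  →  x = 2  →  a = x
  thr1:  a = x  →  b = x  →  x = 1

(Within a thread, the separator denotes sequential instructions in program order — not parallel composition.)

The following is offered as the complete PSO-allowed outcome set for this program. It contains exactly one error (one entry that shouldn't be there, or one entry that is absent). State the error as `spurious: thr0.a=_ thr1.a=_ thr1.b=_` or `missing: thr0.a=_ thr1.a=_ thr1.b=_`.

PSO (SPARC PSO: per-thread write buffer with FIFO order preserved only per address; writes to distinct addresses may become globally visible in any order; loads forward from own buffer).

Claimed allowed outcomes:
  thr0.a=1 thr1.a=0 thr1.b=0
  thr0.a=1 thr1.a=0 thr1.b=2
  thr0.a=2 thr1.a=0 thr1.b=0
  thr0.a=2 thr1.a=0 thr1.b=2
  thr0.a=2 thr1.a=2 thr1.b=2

missing: thr0.a=1 thr1.a=2 thr1.b=2

outcome vector order: (thr0.a,thr1.a,thr1.b)
PSO: 6 outcomes — {100 102 122 200 202 222}
PSO∖claimed = {122}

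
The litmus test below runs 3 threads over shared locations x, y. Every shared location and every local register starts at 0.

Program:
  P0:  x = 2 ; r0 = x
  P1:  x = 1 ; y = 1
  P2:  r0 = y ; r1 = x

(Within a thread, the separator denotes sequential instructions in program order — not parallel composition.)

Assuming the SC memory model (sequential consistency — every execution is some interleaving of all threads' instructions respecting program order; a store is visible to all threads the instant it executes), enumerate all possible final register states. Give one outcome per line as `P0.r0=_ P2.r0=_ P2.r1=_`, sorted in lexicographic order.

outcome vector order: (P0.r0,P2.r0,P2.r1)
|SC outcomes| = 9

P0.r0=1 P2.r0=0 P2.r1=0
P0.r0=1 P2.r0=0 P2.r1=1
P0.r0=1 P2.r0=0 P2.r1=2
P0.r0=1 P2.r0=1 P2.r1=1
P0.r0=2 P2.r0=0 P2.r1=0
P0.r0=2 P2.r0=0 P2.r1=1
P0.r0=2 P2.r0=0 P2.r1=2
P0.r0=2 P2.r0=1 P2.r1=1
P0.r0=2 P2.r0=1 P2.r1=2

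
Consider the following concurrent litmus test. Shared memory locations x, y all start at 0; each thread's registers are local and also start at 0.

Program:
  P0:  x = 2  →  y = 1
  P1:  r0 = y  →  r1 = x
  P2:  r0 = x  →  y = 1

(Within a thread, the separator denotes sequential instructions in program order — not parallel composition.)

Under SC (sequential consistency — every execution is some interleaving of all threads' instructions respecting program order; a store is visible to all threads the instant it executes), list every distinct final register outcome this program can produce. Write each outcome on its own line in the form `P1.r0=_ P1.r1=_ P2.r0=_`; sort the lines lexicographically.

P1.r0=0 P1.r1=0 P2.r0=0
P1.r0=0 P1.r1=0 P2.r0=2
P1.r0=0 P1.r1=2 P2.r0=0
P1.r0=0 P1.r1=2 P2.r0=2
P1.r0=1 P1.r1=0 P2.r0=0
P1.r0=1 P1.r1=2 P2.r0=0
P1.r0=1 P1.r1=2 P2.r0=2

outcome vector order: (P1.r0,P1.r1,P2.r0)
|SC outcomes| = 7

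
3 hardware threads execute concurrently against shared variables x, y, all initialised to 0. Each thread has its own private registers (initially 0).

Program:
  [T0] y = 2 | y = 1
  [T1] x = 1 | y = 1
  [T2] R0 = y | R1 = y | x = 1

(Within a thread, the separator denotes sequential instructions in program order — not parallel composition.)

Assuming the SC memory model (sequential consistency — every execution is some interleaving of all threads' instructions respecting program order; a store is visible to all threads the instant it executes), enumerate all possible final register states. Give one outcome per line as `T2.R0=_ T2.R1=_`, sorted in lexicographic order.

outcome vector order: (T2.R0,T2.R1)
|SC outcomes| = 7

T2.R0=0 T2.R1=0
T2.R0=0 T2.R1=1
T2.R0=0 T2.R1=2
T2.R0=1 T2.R1=1
T2.R0=1 T2.R1=2
T2.R0=2 T2.R1=1
T2.R0=2 T2.R1=2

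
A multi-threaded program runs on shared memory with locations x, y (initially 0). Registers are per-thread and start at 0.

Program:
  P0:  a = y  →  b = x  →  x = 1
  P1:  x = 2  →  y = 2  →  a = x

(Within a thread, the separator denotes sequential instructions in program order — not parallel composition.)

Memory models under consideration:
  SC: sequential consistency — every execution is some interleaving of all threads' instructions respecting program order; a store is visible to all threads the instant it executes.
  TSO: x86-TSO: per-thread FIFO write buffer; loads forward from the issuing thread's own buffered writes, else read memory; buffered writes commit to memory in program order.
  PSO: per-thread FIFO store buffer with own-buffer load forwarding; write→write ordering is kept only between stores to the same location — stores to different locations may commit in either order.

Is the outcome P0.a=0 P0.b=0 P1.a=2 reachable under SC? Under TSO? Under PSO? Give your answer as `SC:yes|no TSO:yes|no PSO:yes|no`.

outcome vector order: (P0.a,P0.b,P1.a)
under SC → 001; 002; 021; 022; 221; 222
under TSO → 001; 002; 021; 022; 221; 222
under PSO → 001; 002; 021; 022; 201; 202; 221; 222
target 002 ∈ {SC,TSO,PSO}

SC:yes TSO:yes PSO:yes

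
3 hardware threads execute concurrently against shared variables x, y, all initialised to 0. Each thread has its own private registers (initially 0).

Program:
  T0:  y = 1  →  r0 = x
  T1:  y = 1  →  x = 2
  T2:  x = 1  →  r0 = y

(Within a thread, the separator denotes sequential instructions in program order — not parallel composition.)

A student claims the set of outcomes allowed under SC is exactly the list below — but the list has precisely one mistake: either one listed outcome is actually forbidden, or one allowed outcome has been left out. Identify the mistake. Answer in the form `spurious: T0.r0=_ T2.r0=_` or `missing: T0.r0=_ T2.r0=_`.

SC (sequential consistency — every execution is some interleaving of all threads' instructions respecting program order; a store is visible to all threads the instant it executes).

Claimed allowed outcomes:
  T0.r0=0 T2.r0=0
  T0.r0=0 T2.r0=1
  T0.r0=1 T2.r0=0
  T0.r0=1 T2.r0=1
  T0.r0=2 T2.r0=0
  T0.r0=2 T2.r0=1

spurious: T0.r0=0 T2.r0=0

outcome vector order: (T0.r0,T2.r0)
SC: 5 outcomes — {<0 1>, <1 0>, <1 1>, <2 0>, <2 1>}
claimed∖SC = {<0 0>}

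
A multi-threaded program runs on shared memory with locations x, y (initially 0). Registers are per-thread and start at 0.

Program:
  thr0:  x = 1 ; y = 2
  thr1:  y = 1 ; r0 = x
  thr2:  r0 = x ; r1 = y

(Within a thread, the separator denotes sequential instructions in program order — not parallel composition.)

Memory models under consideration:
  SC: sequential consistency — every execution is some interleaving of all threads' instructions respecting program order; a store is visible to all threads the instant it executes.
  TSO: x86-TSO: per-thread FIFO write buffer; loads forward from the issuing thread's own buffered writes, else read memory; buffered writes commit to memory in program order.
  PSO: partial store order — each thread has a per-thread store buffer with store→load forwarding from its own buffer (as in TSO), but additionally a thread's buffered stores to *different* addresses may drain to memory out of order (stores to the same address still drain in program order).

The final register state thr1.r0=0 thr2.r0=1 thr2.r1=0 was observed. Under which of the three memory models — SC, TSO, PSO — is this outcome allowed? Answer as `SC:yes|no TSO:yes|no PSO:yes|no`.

outcome vector order: (thr1.r0,thr2.r0,thr2.r1)
under SC → 0/0/0; 0/0/1; 0/0/2; 0/1/1; 0/1/2; 1/0/0; 1/0/1; 1/0/2; 1/1/0; 1/1/1; 1/1/2
under TSO → 0/0/0; 0/0/1; 0/0/2; 0/1/0; 0/1/1; 0/1/2; 1/0/0; 1/0/1; 1/0/2; 1/1/0; 1/1/1; 1/1/2
under PSO → 0/0/0; 0/0/1; 0/0/2; 0/1/0; 0/1/1; 0/1/2; 1/0/0; 1/0/1; 1/0/2; 1/1/0; 1/1/1; 1/1/2
target 0/1/0 ∈ {TSO,PSO}

SC:no TSO:yes PSO:yes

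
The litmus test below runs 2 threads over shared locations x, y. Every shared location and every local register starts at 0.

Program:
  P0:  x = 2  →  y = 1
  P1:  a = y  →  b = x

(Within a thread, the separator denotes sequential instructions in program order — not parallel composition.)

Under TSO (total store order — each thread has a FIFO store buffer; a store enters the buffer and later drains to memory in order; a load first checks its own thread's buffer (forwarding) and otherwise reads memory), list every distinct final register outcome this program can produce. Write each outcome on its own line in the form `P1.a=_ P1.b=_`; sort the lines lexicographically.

P1.a=0 P1.b=0
P1.a=0 P1.b=2
P1.a=1 P1.b=2

outcome vector order: (P1.a,P1.b)
|TSO outcomes| = 3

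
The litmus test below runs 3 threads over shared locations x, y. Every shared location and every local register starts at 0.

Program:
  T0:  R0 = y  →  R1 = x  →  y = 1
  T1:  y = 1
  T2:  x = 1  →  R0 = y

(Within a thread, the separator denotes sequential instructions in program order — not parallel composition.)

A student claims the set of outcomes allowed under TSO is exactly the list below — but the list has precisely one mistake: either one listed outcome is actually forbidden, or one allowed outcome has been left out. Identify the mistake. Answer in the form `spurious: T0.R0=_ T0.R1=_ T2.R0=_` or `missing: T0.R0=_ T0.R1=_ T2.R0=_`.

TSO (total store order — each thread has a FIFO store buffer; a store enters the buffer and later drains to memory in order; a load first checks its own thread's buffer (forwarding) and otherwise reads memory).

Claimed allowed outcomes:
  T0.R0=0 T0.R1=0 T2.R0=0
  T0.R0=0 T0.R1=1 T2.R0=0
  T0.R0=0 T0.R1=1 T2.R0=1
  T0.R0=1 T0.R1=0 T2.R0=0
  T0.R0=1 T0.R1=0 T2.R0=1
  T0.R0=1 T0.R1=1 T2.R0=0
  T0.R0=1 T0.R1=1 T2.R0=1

missing: T0.R0=0 T0.R1=0 T2.R0=1

outcome vector order: (T0.R0,T0.R1,T2.R0)
TSO: 8 outcomes — {(0,0,0) (0,0,1) (0,1,0) (0,1,1) (1,0,0) (1,0,1) (1,1,0) (1,1,1)}
TSO∖claimed = {(0,0,1)}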